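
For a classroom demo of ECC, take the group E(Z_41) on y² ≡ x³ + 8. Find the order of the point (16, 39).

7

2P: tangent at (16, 39): λ = (3·16² + 0)/(2·39) ≡ 30/37. 37⁻¹ ≡ 10 (mod 41) since 37·10 = 370 ≡ 1, so λ ≡ 30·10 ≡ 13.
  x = λ² - 16 - 16 = 169 - 32 ≡ 14; y = λ·(16 - 14) - 39 ≡ 28. → (14, 28)
3P: (14, 28) + (16, 39). λ = (39 - 28)/(16 - 14) ≡ 11/2 mod 41. 2⁻¹ ≡ 21 (mod 41) since 2·21 = 42 ≡ 1, so λ ≡ 26.
  x = λ² - 14 - 16 = 676 - 30 ≡ 31; y = λ·(14 - 31) - 28 ≡ 22. → (31, 22)
4P: (31, 22) + (16, 39). λ = (39 - 22)/(16 - 31) ≡ 17/26 mod 41. 26⁻¹ ≡ 30 (mod 41), so λ ≡ 18.
  x = λ² - 31 - 16 = 324 - 47 ≡ 31; y = λ·(31 - 31) - 22 ≡ 19. → (31, 19)
5P: (31, 19) + (16, 39). λ = (39 - 19)/(16 - 31) ≡ 20/26 mod 41. 26⁻¹ ≡ 30 (mod 41), so λ ≡ 26.
  x = λ² - 31 - 16 = 676 - 47 ≡ 14; y = λ·(31 - 14) - 19 ≡ 13. → (14, 13)
6P: (14, 13) + (16, 39). λ = (39 - 13)/(16 - 14) ≡ 26/2 mod 41. 2⁻¹ ≡ 21 (mod 41) since 2·21 = 42 ≡ 1, so λ ≡ 13.
  x = λ² - 14 - 16 = 169 - 30 ≡ 16; y = λ·(14 - 16) - 13 ≡ 2. → (16, 2)
7P: (16, 2) + (16, 39): same x and y₁ ≡ -y₂, so the sum is O.
7P = O, so the order is 7.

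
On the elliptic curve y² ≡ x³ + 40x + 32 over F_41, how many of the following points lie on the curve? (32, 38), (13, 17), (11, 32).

(32, 38): 38² ≡ 9, rhs ≡ 9 → on.
(13, 17): 17² ≡ 2, rhs ≡ 2 → on.
(11, 32): 32² ≡ 40, rhs ≡ 40 → on.

3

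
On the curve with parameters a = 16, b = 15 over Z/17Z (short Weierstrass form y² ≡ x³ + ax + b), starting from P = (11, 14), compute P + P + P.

(9, 15)

Repeated addition: build up to 3P.
2P: tangent at (11, 14): λ = (3·11² + 16)/(2·14) ≡ 5/11. 11⁻¹ ≡ 14 (mod 17), so λ ≡ 5·14 ≡ 2.
  x = λ² - 11 - 11 = 4 - 22 ≡ 16; y = λ·(11 - 16) - 14 ≡ 10. → (16, 10)
3P: (16, 10) + (11, 14). λ = (14 - 10)/(11 - 16) ≡ 4/12 mod 17. 12⁻¹ ≡ 10 (mod 17) since 12·10 = 120 ≡ 1, so λ ≡ 6.
  x = λ² - 16 - 11 = 36 - 27 ≡ 9; y = λ·(16 - 9) - 10 ≡ 15. → (9, 15)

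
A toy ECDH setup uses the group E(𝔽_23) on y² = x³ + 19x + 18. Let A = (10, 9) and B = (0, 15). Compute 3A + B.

First 3A:
Repeated addition: build up to 3A.
2A: tangent at (10, 9): λ = (3·10² + 19)/(2·9) ≡ 20/18. 18⁻¹ ≡ 9 (mod 23) since 18·9 = 162 ≡ 1, so λ ≡ 20·9 ≡ 19.
  x = λ² - 10 - 10 = 361 - 20 ≡ 19; y = λ·(10 - 19) - 9 ≡ 4. → (19, 4)
3A: (19, 4) + (10, 9). λ = (9 - 4)/(10 - 19) ≡ 5/14 mod 23. 14⁻¹ ≡ 5 (mod 23) since 14·5 = 70 ≡ 1, so λ ≡ 2.
  x = λ² - 19 - 10 = 4 - 29 ≡ 21; y = λ·(19 - 21) - 4 ≡ 15. → (21, 15)
3A = (21, 15).
Finally 3A + B:
(21, 15) + (0, 15). λ = (15 - 15)/(0 - 21) ≡ 0/2 mod 23. 2⁻¹ ≡ 12 (mod 23), so λ ≡ 0.
  x = λ² - 21 - 0 = 0 - 21 ≡ 2; y = λ·(21 - 2) - 15 ≡ 8. → (2, 8)

(2, 8)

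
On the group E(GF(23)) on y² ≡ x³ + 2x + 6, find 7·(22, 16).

Write G = (22, 16).
Repeated addition: build up to 7G.
2G: tangent at (22, 16): λ = (3·22² + 2)/(2·16) ≡ 5/9. 9⁻¹ ≡ 18 (mod 23), so λ ≡ 5·18 ≡ 21.
  x = λ² - 22 - 22 = 441 - 44 ≡ 6; y = λ·(22 - 6) - 16 ≡ 21. → (6, 21)
3G: (6, 21) + (22, 16). λ = (16 - 21)/(22 - 6) ≡ 18/16 mod 23. 16⁻¹ ≡ 13 (mod 23), so λ ≡ 4.
  x = λ² - 6 - 22 = 16 - 28 ≡ 11; y = λ·(6 - 11) - 21 ≡ 5. → (11, 5)
4G: (11, 5) + (22, 16). λ = (16 - 5)/(22 - 11) ≡ 11/11 mod 23. 11⁻¹ ≡ 21 (mod 23) since 11·21 = 231 ≡ 1, so λ ≡ 1.
  x = λ² - 11 - 22 = 1 - 33 ≡ 14; y = λ·(11 - 14) - 5 ≡ 15. → (14, 15)
5G: (14, 15) + (22, 16). λ = (16 - 15)/(22 - 14) ≡ 1/8 mod 23. 8⁻¹ ≡ 3 (mod 23) since 8·3 = 24 ≡ 1, so λ ≡ 3.
  x = λ² - 14 - 22 = 9 - 36 ≡ 19; y = λ·(14 - 19) - 15 ≡ 16. → (19, 16)
6G: (19, 16) + (22, 16). λ = (16 - 16)/(22 - 19) ≡ 0/3 mod 23. 3⁻¹ ≡ 8 (mod 23), so λ ≡ 0.
  x = λ² - 19 - 22 = 0 - 41 ≡ 5; y = λ·(19 - 5) - 16 ≡ 7. → (5, 7)
7G: (5, 7) + (22, 16). λ = (16 - 7)/(22 - 5) ≡ 9/17 mod 23. 17⁻¹ ≡ 19 (mod 23) since 17·19 = 323 ≡ 1, so λ ≡ 10.
  x = λ² - 5 - 22 = 100 - 27 ≡ 4; y = λ·(5 - 4) - 7 ≡ 3. → (4, 3)

(4, 3)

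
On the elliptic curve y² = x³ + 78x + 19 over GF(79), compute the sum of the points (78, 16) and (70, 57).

(78, 16) + (70, 57). λ = (57 - 16)/(70 - 78) ≡ 41/71 mod 79. 71⁻¹ ≡ 69 (mod 79), so λ ≡ 64.
  x = λ² - 78 - 70 = 4096 - 148 ≡ 77; y = λ·(78 - 77) - 16 ≡ 48. → (77, 48)

(77, 48)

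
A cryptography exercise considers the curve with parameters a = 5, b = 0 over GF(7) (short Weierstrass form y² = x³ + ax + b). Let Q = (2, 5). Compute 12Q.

O

Double-and-add on 12 = (1100)₂. Start with Q = (2, 5) for the leading 1-bit.
double: tangent at (2, 5): λ = (3·2² + 5)/(2·5) ≡ 3/3. 3⁻¹ ≡ 5 (mod 7), so λ ≡ 3·5 ≡ 1.
  x = λ² - 2 - 2 = 1 - 4 ≡ 4; y = λ·(2 - 4) - 5 ≡ 0. → (4, 0)
add Q: (4, 0) + (2, 5). λ = (5 - 0)/(2 - 4) ≡ 5/5 mod 7. 5⁻¹ ≡ 3 (mod 7), so λ ≡ 1.
  x = λ² - 4 - 2 = 1 - 6 ≡ 2; y = λ·(4 - 2) - 0 ≡ 2. → (2, 2)
double: tangent at (2, 2): λ = (3·2² + 5)/(2·2) ≡ 3/4. 4⁻¹ ≡ 2 (mod 7) since 4·2 = 8 ≡ 1, so λ ≡ 3·2 ≡ 6.
  x = λ² - 2 - 2 = 36 - 4 ≡ 4; y = λ·(2 - 4) - 2 ≡ 0. → (4, 0)
double: (4, 0) + (4, 0): same x and y₁ ≡ -y₂, so the sum is O.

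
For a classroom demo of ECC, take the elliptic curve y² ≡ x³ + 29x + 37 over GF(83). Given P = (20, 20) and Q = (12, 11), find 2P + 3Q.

(25, 77)

First 2P:
Repeated addition: build up to 2P.
2P: tangent at (20, 20): λ = (3·20² + 29)/(2·20) ≡ 67/40. 40⁻¹ ≡ 27 (mod 83) since 40·27 = 1080 ≡ 1, so λ ≡ 67·27 ≡ 66.
  x = λ² - 20 - 20 = 4356 - 40 ≡ 0; y = λ·(20 - 0) - 20 ≡ 55. → (0, 55)
2P = (0, 55).
Next 3Q:
Repeated addition: build up to 3Q.
2Q: tangent at (12, 11): λ = (3·12² + 29)/(2·11) ≡ 46/22. 22⁻¹ ≡ 34 (mod 83) since 22·34 = 748 ≡ 1, so λ ≡ 46·34 ≡ 70.
  x = λ² - 12 - 12 = 4900 - 24 ≡ 62; y = λ·(12 - 62) - 11 ≡ 58. → (62, 58)
3Q: (62, 58) + (12, 11). λ = (11 - 58)/(12 - 62) ≡ 36/33 mod 83. 33⁻¹ ≡ 78 (mod 83) since 33·78 = 2574 ≡ 1, so λ ≡ 69.
  x = λ² - 62 - 12 = 4761 - 74 ≡ 39; y = λ·(62 - 39) - 58 ≡ 35. → (39, 35)
3Q = (39, 35).
Finally 2P + 3Q:
(0, 55) + (39, 35). λ = (35 - 55)/(39 - 0) ≡ 63/39 mod 83. 39⁻¹ ≡ 66 (mod 83) since 39·66 = 2574 ≡ 1, so λ ≡ 8.
  x = λ² - 0 - 39 = 64 - 39 ≡ 25; y = λ·(0 - 25) - 55 ≡ 77. → (25, 77)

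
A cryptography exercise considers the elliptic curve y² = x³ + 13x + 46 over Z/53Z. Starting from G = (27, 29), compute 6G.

(21, 27)

Repeated addition: build up to 6G.
2G: tangent at (27, 29): λ = (3·27² + 13)/(2·29) ≡ 27/5. 5⁻¹ ≡ 32 (mod 53), so λ ≡ 27·32 ≡ 16.
  x = λ² - 27 - 27 = 256 - 54 ≡ 43; y = λ·(27 - 43) - 29 ≡ 33. → (43, 33)
3G: (43, 33) + (27, 29). λ = (29 - 33)/(27 - 43) ≡ 49/37 mod 53. 37⁻¹ ≡ 43 (mod 53) since 37·43 = 1591 ≡ 1, so λ ≡ 40.
  x = λ² - 43 - 27 = 1600 - 70 ≡ 46; y = λ·(43 - 46) - 33 ≡ 6. → (46, 6)
4G: (46, 6) + (27, 29). λ = (29 - 6)/(27 - 46) ≡ 23/34 mod 53. 34⁻¹ ≡ 39 (mod 53), so λ ≡ 49.
  x = λ² - 46 - 27 = 2401 - 73 ≡ 49; y = λ·(46 - 49) - 6 ≡ 6. → (49, 6)
5G: (49, 6) + (27, 29). λ = (29 - 6)/(27 - 49) ≡ 23/31 mod 53. 31⁻¹ ≡ 12 (mod 53) since 31·12 = 372 ≡ 1, so λ ≡ 11.
  x = λ² - 49 - 27 = 121 - 76 ≡ 45; y = λ·(49 - 45) - 6 ≡ 38. → (45, 38)
6G: (45, 38) + (27, 29). λ = (29 - 38)/(27 - 45) ≡ 44/35 mod 53. 35⁻¹ ≡ 50 (mod 53), so λ ≡ 27.
  x = λ² - 45 - 27 = 729 - 72 ≡ 21; y = λ·(45 - 21) - 38 ≡ 27. → (21, 27)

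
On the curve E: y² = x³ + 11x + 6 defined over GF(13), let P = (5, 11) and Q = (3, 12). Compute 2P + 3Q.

(4, 6)

First 2P:
Repeated addition: build up to 2P.
2P: tangent at (5, 11): λ = (3·5² + 11)/(2·11) ≡ 8/9. 9⁻¹ ≡ 3 (mod 13) since 9·3 = 27 ≡ 1, so λ ≡ 8·3 ≡ 11.
  x = λ² - 5 - 5 = 121 - 10 ≡ 7; y = λ·(5 - 7) - 11 ≡ 6. → (7, 6)
2P = (7, 6).
Next 3Q:
Repeated addition: build up to 3Q.
2Q: tangent at (3, 12): λ = (3·3² + 11)/(2·12) ≡ 12/11. 11⁻¹ ≡ 6 (mod 13) since 11·6 = 66 ≡ 1, so λ ≡ 12·6 ≡ 7.
  x = λ² - 3 - 3 = 49 - 6 ≡ 4; y = λ·(3 - 4) - 12 ≡ 7. → (4, 7)
3Q: (4, 7) + (3, 12). λ = (12 - 7)/(3 - 4) ≡ 5/12 mod 13. 12⁻¹ ≡ 12 (mod 13), so λ ≡ 8.
  x = λ² - 4 - 3 = 64 - 7 ≡ 5; y = λ·(4 - 5) - 7 ≡ 11. → (5, 11)
3Q = (5, 11).
Finally 2P + 3Q:
(7, 6) + (5, 11). λ = (11 - 6)/(5 - 7) ≡ 5/11 mod 13. 11⁻¹ ≡ 6 (mod 13), so λ ≡ 4.
  x = λ² - 7 - 5 = 16 - 12 ≡ 4; y = λ·(7 - 4) - 6 ≡ 6. → (4, 6)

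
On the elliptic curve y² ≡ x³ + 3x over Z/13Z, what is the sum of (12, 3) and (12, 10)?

The two points share x = 12 and their y-coordinates satisfy 3 + 10 ≡ 0 (mod 13), so they are inverses. Their sum is O.

O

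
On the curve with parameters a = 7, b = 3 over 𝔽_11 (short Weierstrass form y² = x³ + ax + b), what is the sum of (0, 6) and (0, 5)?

O

The two points share x = 0 and their y-coordinates satisfy 6 + 5 ≡ 0 (mod 11), so they are inverses. Their sum is 𝒪.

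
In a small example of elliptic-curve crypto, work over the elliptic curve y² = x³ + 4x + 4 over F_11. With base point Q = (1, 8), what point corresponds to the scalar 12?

(1, 8)

Double-and-add on 12 = (1100)₂. Start with Q = (1, 8) for the leading 1-bit.
double: tangent at (1, 8): λ = (3·1² + 4)/(2·8) ≡ 7/5. 5⁻¹ ≡ 9 (mod 11), so λ ≡ 7·9 ≡ 8.
  x = λ² - 1 - 1 = 64 - 2 ≡ 7; y = λ·(1 - 7) - 8 ≡ 10. → (7, 10)
add Q: (7, 10) + (1, 8). λ = (8 - 10)/(1 - 7) ≡ 9/5 mod 11. 5⁻¹ ≡ 9 (mod 11), so λ ≡ 4.
  x = λ² - 7 - 1 = 16 - 8 ≡ 8; y = λ·(7 - 8) - 10 ≡ 8. → (8, 8)
double: tangent at (8, 8): λ = (3·8² + 4)/(2·8) ≡ 9/5. 5⁻¹ ≡ 9 (mod 11), so λ ≡ 9·9 ≡ 4.
  x = λ² - 8 - 8 = 16 - 16 ≡ 0; y = λ·(8 - 0) - 8 ≡ 2. → (0, 2)
double: tangent at (0, 2): λ = (3·0² + 4)/(2·2) ≡ 4/4. 4⁻¹ ≡ 3 (mod 11), so λ ≡ 4·3 ≡ 1.
  x = λ² - 0 - 0 = 1 - 0 ≡ 1; y = λ·(0 - 1) - 2 ≡ 8. → (1, 8)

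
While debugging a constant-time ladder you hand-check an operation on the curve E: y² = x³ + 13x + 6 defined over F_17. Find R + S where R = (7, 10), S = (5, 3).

(7, 10) + (5, 3). λ = (3 - 10)/(5 - 7) ≡ 10/15 mod 17. 15⁻¹ ≡ 8 (mod 17), so λ ≡ 12.
  x = λ² - 7 - 5 = 144 - 12 ≡ 13; y = λ·(7 - 13) - 10 ≡ 3. → (13, 3)

(13, 3)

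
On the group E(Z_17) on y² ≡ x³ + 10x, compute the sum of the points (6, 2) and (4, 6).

(6, 2) + (4, 6). λ = (6 - 2)/(4 - 6) ≡ 4/15 mod 17. 15⁻¹ ≡ 8 (mod 17) since 15·8 = 120 ≡ 1, so λ ≡ 15.
  x = λ² - 6 - 4 = 225 - 10 ≡ 11; y = λ·(6 - 11) - 2 ≡ 8. → (11, 8)

(11, 8)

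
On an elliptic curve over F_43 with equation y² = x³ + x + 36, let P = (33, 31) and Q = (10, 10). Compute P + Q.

(24, 9)

(33, 31) + (10, 10). λ = (10 - 31)/(10 - 33) ≡ 22/20 mod 43. 20⁻¹ ≡ 28 (mod 43), so λ ≡ 14.
  x = λ² - 33 - 10 = 196 - 43 ≡ 24; y = λ·(33 - 24) - 31 ≡ 9. → (24, 9)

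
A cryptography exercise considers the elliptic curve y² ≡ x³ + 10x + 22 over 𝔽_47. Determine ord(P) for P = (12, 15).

7

2P: tangent at (12, 15): λ = (3·12² + 10)/(2·15) ≡ 19/30. 30⁻¹ ≡ 11 (mod 47) since 30·11 = 330 ≡ 1, so λ ≡ 19·11 ≡ 21.
  x = λ² - 12 - 12 = 441 - 24 ≡ 41; y = λ·(12 - 41) - 15 ≡ 34. → (41, 34)
3P: (41, 34) + (12, 15). λ = (15 - 34)/(12 - 41) ≡ 28/18 mod 47. 18⁻¹ ≡ 34 (mod 47) since 18·34 = 612 ≡ 1, so λ ≡ 12.
  x = λ² - 41 - 12 = 144 - 53 ≡ 44; y = λ·(41 - 44) - 34 ≡ 24. → (44, 24)
4P: (44, 24) + (12, 15). λ = (15 - 24)/(12 - 44) ≡ 38/15 mod 47. 15⁻¹ ≡ 22 (mod 47) since 15·22 = 330 ≡ 1, so λ ≡ 37.
  x = λ² - 44 - 12 = 1369 - 56 ≡ 44; y = λ·(44 - 44) - 24 ≡ 23. → (44, 23)
5P: (44, 23) + (12, 15). λ = (15 - 23)/(12 - 44) ≡ 39/15 mod 47. 15⁻¹ ≡ 22 (mod 47), so λ ≡ 12.
  x = λ² - 44 - 12 = 144 - 56 ≡ 41; y = λ·(44 - 41) - 23 ≡ 13. → (41, 13)
6P: (41, 13) + (12, 15). λ = (15 - 13)/(12 - 41) ≡ 2/18 mod 47. 18⁻¹ ≡ 34 (mod 47), so λ ≡ 21.
  x = λ² - 41 - 12 = 441 - 53 ≡ 12; y = λ·(41 - 12) - 13 ≡ 32. → (12, 32)
7P: (12, 32) + (12, 15): same x and y₁ ≡ -y₂, so the sum is 𝒪.
7P = 𝒪, so the order is 7.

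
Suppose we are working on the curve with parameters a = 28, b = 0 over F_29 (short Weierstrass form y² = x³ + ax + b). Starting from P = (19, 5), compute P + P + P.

(15, 24)

Repeated addition: build up to 3P.
2P: tangent at (19, 5): λ = (3·19² + 28)/(2·5) ≡ 9/10. 10⁻¹ ≡ 3 (mod 29), so λ ≡ 9·3 ≡ 27.
  x = λ² - 19 - 19 = 729 - 38 ≡ 24; y = λ·(19 - 24) - 5 ≡ 5. → (24, 5)
3P: (24, 5) + (19, 5). λ = (5 - 5)/(19 - 24) ≡ 0/24 mod 29. 24⁻¹ ≡ 23 (mod 29) since 24·23 = 552 ≡ 1, so λ ≡ 0.
  x = λ² - 24 - 19 = 0 - 43 ≡ 15; y = λ·(24 - 15) - 5 ≡ 24. → (15, 24)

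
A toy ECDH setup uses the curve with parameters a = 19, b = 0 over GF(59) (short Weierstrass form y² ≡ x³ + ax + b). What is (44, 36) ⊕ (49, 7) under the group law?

(44, 36) + (49, 7). λ = (7 - 36)/(49 - 44) ≡ 30/5 mod 59. 5⁻¹ ≡ 12 (mod 59) since 5·12 = 60 ≡ 1, so λ ≡ 6.
  x = λ² - 44 - 49 = 36 - 93 ≡ 2; y = λ·(44 - 2) - 36 ≡ 39. → (2, 39)

(2, 39)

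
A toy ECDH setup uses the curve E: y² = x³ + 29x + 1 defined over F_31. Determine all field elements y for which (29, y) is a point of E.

x³ + 29x + 1 = 25231 ≡ 28 (mod 31).
Square roots of 28 mod 31: 11 and 20 (since 11² = 121 ≡ 28).

11, 20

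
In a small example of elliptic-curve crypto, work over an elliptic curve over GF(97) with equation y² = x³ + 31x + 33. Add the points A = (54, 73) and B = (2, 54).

(19, 20)

(54, 73) + (2, 54). λ = (54 - 73)/(2 - 54) ≡ 78/45 mod 97. 45⁻¹ ≡ 69 (mod 97) since 45·69 = 3105 ≡ 1, so λ ≡ 47.
  x = λ² - 54 - 2 = 2209 - 56 ≡ 19; y = λ·(54 - 19) - 73 ≡ 20. → (19, 20)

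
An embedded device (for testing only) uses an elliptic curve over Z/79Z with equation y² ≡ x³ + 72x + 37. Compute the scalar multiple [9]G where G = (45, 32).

(53, 55)

Double-and-add on 9 = (1001)₂. Start with G = (45, 32) for the leading 1-bit.
double: tangent at (45, 32): λ = (3·45² + 72)/(2·32) ≡ 64/64. 64⁻¹ ≡ 21 (mod 79), so λ ≡ 64·21 ≡ 1.
  x = λ² - 45 - 45 = 1 - 90 ≡ 69; y = λ·(45 - 69) - 32 ≡ 23. → (69, 23)
double: tangent at (69, 23): λ = (3·69² + 72)/(2·23) ≡ 56/46. 46⁻¹ ≡ 67 (mod 79) since 46·67 = 3082 ≡ 1, so λ ≡ 56·67 ≡ 39.
  x = λ² - 69 - 69 = 1521 - 138 ≡ 40; y = λ·(69 - 40) - 23 ≡ 2. → (40, 2)
double: tangent at (40, 2): λ = (3·40² + 72)/(2·2) ≡ 53/4. 4⁻¹ ≡ 20 (mod 79), so λ ≡ 53·20 ≡ 33.
  x = λ² - 40 - 40 = 1089 - 80 ≡ 61; y = λ·(40 - 61) - 2 ≡ 16. → (61, 16)
add G: (61, 16) + (45, 32). λ = (32 - 16)/(45 - 61) ≡ 16/63 mod 79. 63⁻¹ ≡ 74 (mod 79), so λ ≡ 78.
  x = λ² - 61 - 45 = 6084 - 106 ≡ 53; y = λ·(61 - 53) - 16 ≡ 55. → (53, 55)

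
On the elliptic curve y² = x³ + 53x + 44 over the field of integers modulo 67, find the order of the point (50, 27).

2P: tangent at (50, 27): λ = (3·50² + 53)/(2·27) ≡ 49/54. 54⁻¹ ≡ 36 (mod 67) since 54·36 = 1944 ≡ 1, so λ ≡ 49·36 ≡ 22.
  x = λ² - 50 - 50 = 484 - 100 ≡ 49; y = λ·(50 - 49) - 27 ≡ 62. → (49, 62)
3P: (49, 62) + (50, 27). λ = (27 - 62)/(50 - 49) ≡ 32/1 mod 67. 1⁻¹ ≡ 1 (mod 67) since 1·1 = 1 ≡ 1, so λ ≡ 32.
  x = λ² - 49 - 50 = 1024 - 99 ≡ 54; y = λ·(49 - 54) - 62 ≡ 46. → (54, 46)
4P: (54, 46) + (50, 27). λ = (27 - 46)/(50 - 54) ≡ 48/63 mod 67. 63⁻¹ ≡ 50 (mod 67), so λ ≡ 55.
  x = λ² - 54 - 50 = 3025 - 104 ≡ 40; y = λ·(54 - 40) - 46 ≡ 54. → (40, 54)
5P: (40, 54) + (50, 27). λ = (27 - 54)/(50 - 40) ≡ 40/10 mod 67. 10⁻¹ ≡ 47 (mod 67) since 10·47 = 470 ≡ 1, so λ ≡ 4.
  x = λ² - 40 - 50 = 16 - 90 ≡ 60; y = λ·(40 - 60) - 54 ≡ 0. → (60, 0)
6P: (60, 0) + (50, 27). λ = (27 - 0)/(50 - 60) ≡ 27/57 mod 67. 57⁻¹ ≡ 20 (mod 67), so λ ≡ 4.
  x = λ² - 60 - 50 = 16 - 110 ≡ 40; y = λ·(60 - 40) - 0 ≡ 13. → (40, 13)
7P: (40, 13) + (50, 27). λ = (27 - 13)/(50 - 40) ≡ 14/10 mod 67. 10⁻¹ ≡ 47 (mod 67), so λ ≡ 55.
  x = λ² - 40 - 50 = 3025 - 90 ≡ 54; y = λ·(40 - 54) - 13 ≡ 21. → (54, 21)
8P: (54, 21) + (50, 27). λ = (27 - 21)/(50 - 54) ≡ 6/63 mod 67. 63⁻¹ ≡ 50 (mod 67) since 63·50 = 3150 ≡ 1, so λ ≡ 32.
  x = λ² - 54 - 50 = 1024 - 104 ≡ 49; y = λ·(54 - 49) - 21 ≡ 5. → (49, 5)
9P: (49, 5) + (50, 27). λ = (27 - 5)/(50 - 49) ≡ 22/1 mod 67. 1⁻¹ ≡ 1 (mod 67), so λ ≡ 22.
  x = λ² - 49 - 50 = 484 - 99 ≡ 50; y = λ·(49 - 50) - 5 ≡ 40. → (50, 40)
10P: (50, 40) + (50, 27): same x and y₁ ≡ -y₂, so the sum is the point at infinity.
10P = the point at infinity, so the order is 10.

10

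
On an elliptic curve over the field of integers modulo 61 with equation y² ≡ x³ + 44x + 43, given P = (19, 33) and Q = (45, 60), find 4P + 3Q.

(15, 33)

First 4P:
Double-and-add on 4 = (100)₂. Start with P = (19, 33) for the leading 1-bit.
double: tangent at (19, 33): λ = (3·19² + 44)/(2·33) ≡ 29/5. 5⁻¹ ≡ 49 (mod 61), so λ ≡ 29·49 ≡ 18.
  x = λ² - 19 - 19 = 324 - 38 ≡ 42; y = λ·(19 - 42) - 33 ≡ 41. → (42, 41)
double: tangent at (42, 41): λ = (3·42² + 44)/(2·41) ≡ 29/21. 21⁻¹ ≡ 32 (mod 61), so λ ≡ 29·32 ≡ 13.
  x = λ² - 42 - 42 = 169 - 84 ≡ 24; y = λ·(42 - 24) - 41 ≡ 10. → (24, 10)
4P = (24, 10).
Next 3Q:
Repeated addition: build up to 3Q.
2Q: tangent at (45, 60): λ = (3·45² + 44)/(2·60) ≡ 19/59. 59⁻¹ ≡ 30 (mod 61), so λ ≡ 19·30 ≡ 21.
  x = λ² - 45 - 45 = 441 - 90 ≡ 46; y = λ·(45 - 46) - 60 ≡ 41. → (46, 41)
3Q: (46, 41) + (45, 60). λ = (60 - 41)/(45 - 46) ≡ 19/60 mod 61. 60⁻¹ ≡ 60 (mod 61), so λ ≡ 42.
  x = λ² - 46 - 45 = 1764 - 91 ≡ 26; y = λ·(46 - 26) - 41 ≡ 6. → (26, 6)
3Q = (26, 6).
Finally 4P + 3Q:
(24, 10) + (26, 6). λ = (6 - 10)/(26 - 24) ≡ 57/2 mod 61. 2⁻¹ ≡ 31 (mod 61), so λ ≡ 59.
  x = λ² - 24 - 26 = 3481 - 50 ≡ 15; y = λ·(24 - 15) - 10 ≡ 33. → (15, 33)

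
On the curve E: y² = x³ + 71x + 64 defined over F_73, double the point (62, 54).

tangent at (62, 54): λ = (3·62² + 71)/(2·54) ≡ 69/35. 35⁻¹ ≡ 48 (mod 73), so λ ≡ 69·48 ≡ 27.
  x = λ² - 62 - 62 = 729 - 124 ≡ 21; y = λ·(62 - 21) - 54 ≡ 31. → (21, 31)

(21, 31)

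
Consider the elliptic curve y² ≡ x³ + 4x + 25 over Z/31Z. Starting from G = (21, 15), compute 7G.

(26, 29)

Double-and-add on 7 = (111)₂. Start with G = (21, 15) for the leading 1-bit.
double: tangent at (21, 15): λ = (3·21² + 4)/(2·15) ≡ 25/30. 30⁻¹ ≡ 30 (mod 31), so λ ≡ 25·30 ≡ 6.
  x = λ² - 21 - 21 = 36 - 42 ≡ 25; y = λ·(21 - 25) - 15 ≡ 23. → (25, 23)
add G: (25, 23) + (21, 15). λ = (15 - 23)/(21 - 25) ≡ 23/27 mod 31. 27⁻¹ ≡ 23 (mod 31), so λ ≡ 2.
  x = λ² - 25 - 21 = 4 - 46 ≡ 20; y = λ·(25 - 20) - 23 ≡ 18. → (20, 18)
double: tangent at (20, 18): λ = (3·20² + 4)/(2·18) ≡ 26/5. 5⁻¹ ≡ 25 (mod 31) since 5·25 = 125 ≡ 1, so λ ≡ 26·25 ≡ 30.
  x = λ² - 20 - 20 = 900 - 40 ≡ 23; y = λ·(20 - 23) - 18 ≡ 16. → (23, 16)
add G: (23, 16) + (21, 15). λ = (15 - 16)/(21 - 23) ≡ 30/29 mod 31. 29⁻¹ ≡ 15 (mod 31) since 29·15 = 435 ≡ 1, so λ ≡ 16.
  x = λ² - 23 - 21 = 256 - 44 ≡ 26; y = λ·(23 - 26) - 16 ≡ 29. → (26, 29)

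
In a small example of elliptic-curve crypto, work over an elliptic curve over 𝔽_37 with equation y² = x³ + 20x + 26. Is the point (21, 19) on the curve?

no

y² = 19² ≡ 28; x³ + 20x + 26 = 9707 ≡ 13 (mod 37). 28 ≠ 13.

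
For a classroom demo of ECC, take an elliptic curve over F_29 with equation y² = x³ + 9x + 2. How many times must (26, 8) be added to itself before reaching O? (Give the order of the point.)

8

2P: tangent at (26, 8): λ = (3·26² + 9)/(2·8) ≡ 7/16. 16⁻¹ ≡ 20 (mod 29) since 16·20 = 320 ≡ 1, so λ ≡ 7·20 ≡ 24.
  x = λ² - 26 - 26 = 576 - 52 ≡ 2; y = λ·(26 - 2) - 8 ≡ 17. → (2, 17)
3P: (2, 17) + (26, 8). λ = (8 - 17)/(26 - 2) ≡ 20/24 mod 29. 24⁻¹ ≡ 23 (mod 29) since 24·23 = 552 ≡ 1, so λ ≡ 25.
  x = λ² - 2 - 26 = 625 - 28 ≡ 17; y = λ·(2 - 17) - 17 ≡ 14. → (17, 14)
4P: (17, 14) + (26, 8). λ = (8 - 14)/(26 - 17) ≡ 23/9 mod 29. 9⁻¹ ≡ 13 (mod 29) since 9·13 = 117 ≡ 1, so λ ≡ 9.
  x = λ² - 17 - 26 = 81 - 43 ≡ 9; y = λ·(17 - 9) - 14 ≡ 0. → (9, 0)
5P: (9, 0) + (26, 8). λ = (8 - 0)/(26 - 9) ≡ 8/17 mod 29. 17⁻¹ ≡ 12 (mod 29), so λ ≡ 9.
  x = λ² - 9 - 26 = 81 - 35 ≡ 17; y = λ·(9 - 17) - 0 ≡ 15. → (17, 15)
6P: (17, 15) + (26, 8). λ = (8 - 15)/(26 - 17) ≡ 22/9 mod 29. 9⁻¹ ≡ 13 (mod 29) since 9·13 = 117 ≡ 1, so λ ≡ 25.
  x = λ² - 17 - 26 = 625 - 43 ≡ 2; y = λ·(17 - 2) - 15 ≡ 12. → (2, 12)
7P: (2, 12) + (26, 8). λ = (8 - 12)/(26 - 2) ≡ 25/24 mod 29. 24⁻¹ ≡ 23 (mod 29), so λ ≡ 24.
  x = λ² - 2 - 26 = 576 - 28 ≡ 26; y = λ·(2 - 26) - 12 ≡ 21. → (26, 21)
8P: (26, 21) + (26, 8): same x and y₁ ≡ -y₂, so the sum is O.
8P = O, so the order is 8.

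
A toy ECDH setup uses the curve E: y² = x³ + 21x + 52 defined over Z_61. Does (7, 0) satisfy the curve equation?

y² = 0² ≡ 0; x³ + 21x + 52 = 542 ≡ 54 (mod 61). 0 ≠ 54.

no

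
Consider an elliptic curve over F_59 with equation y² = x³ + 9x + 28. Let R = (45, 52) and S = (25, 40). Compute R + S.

(45, 52) + (25, 40). λ = (40 - 52)/(25 - 45) ≡ 47/39 mod 59. 39⁻¹ ≡ 56 (mod 59), so λ ≡ 36.
  x = λ² - 45 - 25 = 1296 - 70 ≡ 46; y = λ·(45 - 46) - 52 ≡ 30. → (46, 30)

(46, 30)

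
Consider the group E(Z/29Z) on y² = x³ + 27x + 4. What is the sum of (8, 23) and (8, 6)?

O

The two points share x = 8 and their y-coordinates satisfy 23 + 6 ≡ 0 (mod 29), so they are inverses. Their sum is the point at infinity.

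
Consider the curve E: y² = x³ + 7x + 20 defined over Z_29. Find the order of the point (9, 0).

2P: (9, 0) + (9, 0): same x and y₁ ≡ -y₂, so the sum is O.
2P = O, so the order is 2.

2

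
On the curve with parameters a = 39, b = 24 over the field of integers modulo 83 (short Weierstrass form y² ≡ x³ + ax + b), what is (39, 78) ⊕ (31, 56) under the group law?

(39, 78) + (31, 56). λ = (56 - 78)/(31 - 39) ≡ 61/75 mod 83. 75⁻¹ ≡ 31 (mod 83), so λ ≡ 65.
  x = λ² - 39 - 31 = 4225 - 70 ≡ 5; y = λ·(39 - 5) - 78 ≡ 57. → (5, 57)

(5, 57)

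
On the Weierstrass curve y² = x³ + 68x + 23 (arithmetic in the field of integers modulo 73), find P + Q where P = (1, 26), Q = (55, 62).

(58, 9)

(1, 26) + (55, 62). λ = (62 - 26)/(55 - 1) ≡ 36/54 mod 73. 54⁻¹ ≡ 23 (mod 73), so λ ≡ 25.
  x = λ² - 1 - 55 = 625 - 56 ≡ 58; y = λ·(1 - 58) - 26 ≡ 9. → (58, 9)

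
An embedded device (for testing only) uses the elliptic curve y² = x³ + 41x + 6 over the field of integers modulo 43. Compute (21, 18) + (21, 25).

The two points share x = 21 and their y-coordinates satisfy 18 + 25 ≡ 0 (mod 43), so they are inverses. Their sum is O.

O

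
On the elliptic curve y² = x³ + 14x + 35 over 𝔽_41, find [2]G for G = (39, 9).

(40, 26)

tangent at (39, 9): λ = (3·39² + 14)/(2·9) ≡ 26/18. 18⁻¹ ≡ 16 (mod 41) since 18·16 = 288 ≡ 1, so λ ≡ 26·16 ≡ 6.
  x = λ² - 39 - 39 = 36 - 78 ≡ 40; y = λ·(39 - 40) - 9 ≡ 26. → (40, 26)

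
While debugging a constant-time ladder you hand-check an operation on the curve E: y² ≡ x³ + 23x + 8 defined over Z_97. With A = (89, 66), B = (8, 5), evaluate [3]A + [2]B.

(60, 60)

First 3A:
Repeated addition: build up to 3A.
2A: tangent at (89, 66): λ = (3·89² + 23)/(2·66) ≡ 21/35. 35⁻¹ ≡ 61 (mod 97) since 35·61 = 2135 ≡ 1, so λ ≡ 21·61 ≡ 20.
  x = λ² - 89 - 89 = 400 - 178 ≡ 28; y = λ·(89 - 28) - 66 ≡ 87. → (28, 87)
3A: (28, 87) + (89, 66). λ = (66 - 87)/(89 - 28) ≡ 76/61 mod 97. 61⁻¹ ≡ 35 (mod 97), so λ ≡ 41.
  x = λ² - 28 - 89 = 1681 - 117 ≡ 12; y = λ·(28 - 12) - 87 ≡ 84. → (12, 84)
3A = (12, 84).
Next 2B:
Repeated addition: build up to 2B.
2B: tangent at (8, 5): λ = (3·8² + 23)/(2·5) ≡ 21/10. 10⁻¹ ≡ 68 (mod 97) since 10·68 = 680 ≡ 1, so λ ≡ 21·68 ≡ 70.
  x = λ² - 8 - 8 = 4900 - 16 ≡ 34; y = λ·(8 - 34) - 5 ≡ 18. → (34, 18)
2B = (34, 18).
Finally 3A + 2B:
(12, 84) + (34, 18). λ = (18 - 84)/(34 - 12) ≡ 31/22 mod 97. 22⁻¹ ≡ 75 (mod 97), so λ ≡ 94.
  x = λ² - 12 - 34 = 8836 - 46 ≡ 60; y = λ·(12 - 60) - 84 ≡ 60. → (60, 60)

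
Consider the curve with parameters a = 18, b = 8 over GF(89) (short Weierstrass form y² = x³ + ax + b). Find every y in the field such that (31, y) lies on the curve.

x³ + 18x + 8 = 30357 ≡ 8 (mod 89).
Square roots of 8 mod 89: 39 and 50 (since 39² = 1521 ≡ 8).

39, 50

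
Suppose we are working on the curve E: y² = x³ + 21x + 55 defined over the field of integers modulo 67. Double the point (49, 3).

(40, 46)

tangent at (49, 3): λ = (3·49² + 21)/(2·3) ≡ 55/6. 6⁻¹ ≡ 56 (mod 67), so λ ≡ 55·56 ≡ 65.
  x = λ² - 49 - 49 = 4225 - 98 ≡ 40; y = λ·(49 - 40) - 3 ≡ 46. → (40, 46)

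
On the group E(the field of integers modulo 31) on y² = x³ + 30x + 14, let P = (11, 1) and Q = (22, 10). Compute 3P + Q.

(14, 4)

First 3P:
Repeated addition: build up to 3P.
2P: tangent at (11, 1): λ = (3·11² + 30)/(2·1) ≡ 21/2. 2⁻¹ ≡ 16 (mod 31), so λ ≡ 21·16 ≡ 26.
  x = λ² - 11 - 11 = 676 - 22 ≡ 3; y = λ·(11 - 3) - 1 ≡ 21. → (3, 21)
3P: (3, 21) + (11, 1). λ = (1 - 21)/(11 - 3) ≡ 11/8 mod 31. 8⁻¹ ≡ 4 (mod 31), so λ ≡ 13.
  x = λ² - 3 - 11 = 169 - 14 ≡ 0; y = λ·(3 - 0) - 21 ≡ 18. → (0, 18)
3P = (0, 18).
Finally 3P + Q:
(0, 18) + (22, 10). λ = (10 - 18)/(22 - 0) ≡ 23/22 mod 31. 22⁻¹ ≡ 24 (mod 31) since 22·24 = 528 ≡ 1, so λ ≡ 25.
  x = λ² - 0 - 22 = 625 - 22 ≡ 14; y = λ·(0 - 14) - 18 ≡ 4. → (14, 4)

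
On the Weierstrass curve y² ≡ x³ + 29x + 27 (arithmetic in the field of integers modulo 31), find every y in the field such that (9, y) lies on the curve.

5, 26

x³ + 29x + 27 = 1017 ≡ 25 (mod 31).
Square roots of 25 mod 31: 5 and 26 (since 5² = 25 ≡ 25).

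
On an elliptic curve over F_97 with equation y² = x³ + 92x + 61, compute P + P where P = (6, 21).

tangent at (6, 21): λ = (3·6² + 92)/(2·21) ≡ 6/42. 42⁻¹ ≡ 67 (mod 97), so λ ≡ 6·67 ≡ 14.
  x = λ² - 6 - 6 = 196 - 12 ≡ 87; y = λ·(6 - 87) - 21 ≡ 9. → (87, 9)

(87, 9)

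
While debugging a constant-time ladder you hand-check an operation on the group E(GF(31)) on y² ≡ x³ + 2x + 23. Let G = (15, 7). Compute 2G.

tangent at (15, 7): λ = (3·15² + 2)/(2·7) ≡ 26/14. 14⁻¹ ≡ 20 (mod 31), so λ ≡ 26·20 ≡ 24.
  x = λ² - 15 - 15 = 576 - 30 ≡ 19; y = λ·(15 - 19) - 7 ≡ 21. → (19, 21)

(19, 21)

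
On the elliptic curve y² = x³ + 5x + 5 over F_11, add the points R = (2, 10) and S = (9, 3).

(2, 10) + (9, 3). λ = (3 - 10)/(9 - 2) ≡ 4/7 mod 11. 7⁻¹ ≡ 8 (mod 11) since 7·8 = 56 ≡ 1, so λ ≡ 10.
  x = λ² - 2 - 9 = 100 - 11 ≡ 1; y = λ·(2 - 1) - 10 ≡ 0. → (1, 0)

(1, 0)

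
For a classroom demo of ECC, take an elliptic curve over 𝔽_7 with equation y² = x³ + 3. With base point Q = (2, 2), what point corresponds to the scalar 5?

Repeated addition: build up to 5Q.
2Q: tangent at (2, 2): λ = (3·2² + 0)/(2·2) ≡ 5/4. 4⁻¹ ≡ 2 (mod 7) since 4·2 = 8 ≡ 1, so λ ≡ 5·2 ≡ 3.
  x = λ² - 2 - 2 = 9 - 4 ≡ 5; y = λ·(2 - 5) - 2 ≡ 3. → (5, 3)
3Q: (5, 3) + (2, 2). λ = (2 - 3)/(2 - 5) ≡ 6/4 mod 7. 4⁻¹ ≡ 2 (mod 7) since 4·2 = 8 ≡ 1, so λ ≡ 5.
  x = λ² - 5 - 2 = 25 - 7 ≡ 4; y = λ·(5 - 4) - 3 ≡ 2. → (4, 2)
4Q: (4, 2) + (2, 2). λ = (2 - 2)/(2 - 4) ≡ 0/5 mod 7. 5⁻¹ ≡ 3 (mod 7), so λ ≡ 0.
  x = λ² - 4 - 2 = 0 - 6 ≡ 1; y = λ·(4 - 1) - 2 ≡ 5. → (1, 5)
5Q: (1, 5) + (2, 2). λ = (2 - 5)/(2 - 1) ≡ 4/1 mod 7. 1⁻¹ ≡ 1 (mod 7), so λ ≡ 4.
  x = λ² - 1 - 2 = 16 - 3 ≡ 6; y = λ·(1 - 6) - 5 ≡ 3. → (6, 3)

(6, 3)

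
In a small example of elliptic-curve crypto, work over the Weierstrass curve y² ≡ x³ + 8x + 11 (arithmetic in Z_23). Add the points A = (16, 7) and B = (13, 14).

(2, 14)

(16, 7) + (13, 14). λ = (14 - 7)/(13 - 16) ≡ 7/20 mod 23. 20⁻¹ ≡ 15 (mod 23), so λ ≡ 13.
  x = λ² - 16 - 13 = 169 - 29 ≡ 2; y = λ·(16 - 2) - 7 ≡ 14. → (2, 14)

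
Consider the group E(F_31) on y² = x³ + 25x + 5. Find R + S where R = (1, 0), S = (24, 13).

(13, 4)

(1, 0) + (24, 13). λ = (13 - 0)/(24 - 1) ≡ 13/23 mod 31. 23⁻¹ ≡ 27 (mod 31) since 23·27 = 621 ≡ 1, so λ ≡ 10.
  x = λ² - 1 - 24 = 100 - 25 ≡ 13; y = λ·(1 - 13) - 0 ≡ 4. → (13, 4)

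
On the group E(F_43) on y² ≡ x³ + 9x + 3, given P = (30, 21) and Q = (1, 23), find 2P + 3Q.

(19, 29)

First 2P:
Repeated addition: build up to 2P.
2P: tangent at (30, 21): λ = (3·30² + 9)/(2·21) ≡ 0/42. 42⁻¹ ≡ 42 (mod 43), so λ ≡ 0·42 ≡ 0.
  x = λ² - 30 - 30 = 0 - 60 ≡ 26; y = λ·(30 - 26) - 21 ≡ 22. → (26, 22)
2P = (26, 22).
Next 3Q:
Repeated addition: build up to 3Q.
2Q: tangent at (1, 23): λ = (3·1² + 9)/(2·23) ≡ 12/3. 3⁻¹ ≡ 29 (mod 43), so λ ≡ 12·29 ≡ 4.
  x = λ² - 1 - 1 = 16 - 2 ≡ 14; y = λ·(1 - 14) - 23 ≡ 11. → (14, 11)
3Q: (14, 11) + (1, 23). λ = (23 - 11)/(1 - 14) ≡ 12/30 mod 43. 30⁻¹ ≡ 33 (mod 43) since 30·33 = 990 ≡ 1, so λ ≡ 9.
  x = λ² - 14 - 1 = 81 - 15 ≡ 23; y = λ·(14 - 23) - 11 ≡ 37. → (23, 37)
3Q = (23, 37).
Finally 2P + 3Q:
(26, 22) + (23, 37). λ = (37 - 22)/(23 - 26) ≡ 15/40 mod 43. 40⁻¹ ≡ 14 (mod 43), so λ ≡ 38.
  x = λ² - 26 - 23 = 1444 - 49 ≡ 19; y = λ·(26 - 19) - 22 ≡ 29. → (19, 29)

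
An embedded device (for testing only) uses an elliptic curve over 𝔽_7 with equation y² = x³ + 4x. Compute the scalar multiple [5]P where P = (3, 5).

Repeated addition: build up to 5P.
2P: tangent at (3, 5): λ = (3·3² + 4)/(2·5) ≡ 3/3. 3⁻¹ ≡ 5 (mod 7), so λ ≡ 3·5 ≡ 1.
  x = λ² - 3 - 3 = 1 - 6 ≡ 2; y = λ·(3 - 2) - 5 ≡ 3. → (2, 3)
3P: (2, 3) + (3, 5). λ = (5 - 3)/(3 - 2) ≡ 2/1 mod 7. 1⁻¹ ≡ 1 (mod 7), so λ ≡ 2.
  x = λ² - 2 - 3 = 4 - 5 ≡ 6; y = λ·(2 - 6) - 3 ≡ 3. → (6, 3)
4P: (6, 3) + (3, 5). λ = (5 - 3)/(3 - 6) ≡ 2/4 mod 7. 4⁻¹ ≡ 2 (mod 7), so λ ≡ 4.
  x = λ² - 6 - 3 = 16 - 9 ≡ 0; y = λ·(6 - 0) - 3 ≡ 0. → (0, 0)
5P: (0, 0) + (3, 5). λ = (5 - 0)/(3 - 0) ≡ 5/3 mod 7. 3⁻¹ ≡ 5 (mod 7), so λ ≡ 4.
  x = λ² - 0 - 3 = 16 - 3 ≡ 6; y = λ·(0 - 6) - 0 ≡ 4. → (6, 4)

(6, 4)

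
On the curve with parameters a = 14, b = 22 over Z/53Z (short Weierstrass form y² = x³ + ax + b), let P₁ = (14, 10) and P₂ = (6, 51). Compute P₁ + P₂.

(22, 31)

(14, 10) + (6, 51). λ = (51 - 10)/(6 - 14) ≡ 41/45 mod 53. 45⁻¹ ≡ 33 (mod 53), so λ ≡ 28.
  x = λ² - 14 - 6 = 784 - 20 ≡ 22; y = λ·(14 - 22) - 10 ≡ 31. → (22, 31)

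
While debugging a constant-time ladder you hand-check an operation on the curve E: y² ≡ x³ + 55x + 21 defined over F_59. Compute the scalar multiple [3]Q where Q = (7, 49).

Repeated addition: build up to 3Q.
2Q: tangent at (7, 49): λ = (3·7² + 55)/(2·49) ≡ 25/39. 39⁻¹ ≡ 56 (mod 59) since 39·56 = 2184 ≡ 1, so λ ≡ 25·56 ≡ 43.
  x = λ² - 7 - 7 = 1849 - 14 ≡ 6; y = λ·(7 - 6) - 49 ≡ 53. → (6, 53)
3Q: (6, 53) + (7, 49). λ = (49 - 53)/(7 - 6) ≡ 55/1 mod 59. 1⁻¹ ≡ 1 (mod 59) since 1·1 = 1 ≡ 1, so λ ≡ 55.
  x = λ² - 6 - 7 = 3025 - 13 ≡ 3; y = λ·(6 - 3) - 53 ≡ 53. → (3, 53)

(3, 53)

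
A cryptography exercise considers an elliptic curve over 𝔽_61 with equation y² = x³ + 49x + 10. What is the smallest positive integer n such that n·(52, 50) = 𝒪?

3

2P: tangent at (52, 50): λ = (3·52² + 49)/(2·50) ≡ 48/39. 39⁻¹ ≡ 36 (mod 61) since 39·36 = 1404 ≡ 1, so λ ≡ 48·36 ≡ 20.
  x = λ² - 52 - 52 = 400 - 104 ≡ 52; y = λ·(52 - 52) - 50 ≡ 11. → (52, 11)
3P: (52, 11) + (52, 50): same x and y₁ ≡ -y₂, so the sum is 𝒪.
3P = 𝒪, so the order is 3.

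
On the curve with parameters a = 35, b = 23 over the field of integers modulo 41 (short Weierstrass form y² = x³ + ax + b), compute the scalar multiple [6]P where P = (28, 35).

Repeated addition: build up to 6P.
2P: tangent at (28, 35): λ = (3·28² + 35)/(2·35) ≡ 9/29. 29⁻¹ ≡ 17 (mod 41), so λ ≡ 9·17 ≡ 30.
  x = λ² - 28 - 28 = 900 - 56 ≡ 24; y = λ·(28 - 24) - 35 ≡ 3. → (24, 3)
3P: (24, 3) + (28, 35). λ = (35 - 3)/(28 - 24) ≡ 32/4 mod 41. 4⁻¹ ≡ 31 (mod 41) since 4·31 = 124 ≡ 1, so λ ≡ 8.
  x = λ² - 24 - 28 = 64 - 52 ≡ 12; y = λ·(24 - 12) - 3 ≡ 11. → (12, 11)
4P: (12, 11) + (28, 35). λ = (35 - 11)/(28 - 12) ≡ 24/16 mod 41. 16⁻¹ ≡ 18 (mod 41) since 16·18 = 288 ≡ 1, so λ ≡ 22.
  x = λ² - 12 - 28 = 484 - 40 ≡ 34; y = λ·(12 - 34) - 11 ≡ 38. → (34, 38)
5P: (34, 38) + (28, 35). λ = (35 - 38)/(28 - 34) ≡ 38/35 mod 41. 35⁻¹ ≡ 34 (mod 41) since 35·34 = 1190 ≡ 1, so λ ≡ 21.
  x = λ² - 34 - 28 = 441 - 62 ≡ 10; y = λ·(34 - 10) - 38 ≡ 15. → (10, 15)
6P: (10, 15) + (28, 35). λ = (35 - 15)/(28 - 10) ≡ 20/18 mod 41. 18⁻¹ ≡ 16 (mod 41), so λ ≡ 33.
  x = λ² - 10 - 28 = 1089 - 38 ≡ 26; y = λ·(10 - 26) - 15 ≡ 31. → (26, 31)

(26, 31)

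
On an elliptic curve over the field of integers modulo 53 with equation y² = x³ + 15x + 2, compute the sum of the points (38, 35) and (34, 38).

(38, 35) + (34, 38). λ = (38 - 35)/(34 - 38) ≡ 3/49 mod 53. 49⁻¹ ≡ 13 (mod 53), so λ ≡ 39.
  x = λ² - 38 - 34 = 1521 - 72 ≡ 18; y = λ·(38 - 18) - 35 ≡ 3. → (18, 3)

(18, 3)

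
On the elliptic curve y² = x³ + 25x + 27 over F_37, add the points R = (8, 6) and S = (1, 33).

(8, 6) + (1, 33). λ = (33 - 6)/(1 - 8) ≡ 27/30 mod 37. 30⁻¹ ≡ 21 (mod 37), so λ ≡ 12.
  x = λ² - 8 - 1 = 144 - 9 ≡ 24; y = λ·(8 - 24) - 6 ≡ 24. → (24, 24)

(24, 24)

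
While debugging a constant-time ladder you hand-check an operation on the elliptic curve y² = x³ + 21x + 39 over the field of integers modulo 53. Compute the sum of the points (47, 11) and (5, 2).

(47, 11) + (5, 2). λ = (2 - 11)/(5 - 47) ≡ 44/11 mod 53. 11⁻¹ ≡ 29 (mod 53), so λ ≡ 4.
  x = λ² - 47 - 5 = 16 - 52 ≡ 17; y = λ·(47 - 17) - 11 ≡ 3. → (17, 3)

(17, 3)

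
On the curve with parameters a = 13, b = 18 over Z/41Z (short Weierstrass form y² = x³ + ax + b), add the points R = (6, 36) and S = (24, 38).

(6, 36) + (24, 38). λ = (38 - 36)/(24 - 6) ≡ 2/18 mod 41. 18⁻¹ ≡ 16 (mod 41), so λ ≡ 32.
  x = λ² - 6 - 24 = 1024 - 30 ≡ 10; y = λ·(6 - 10) - 36 ≡ 0. → (10, 0)

(10, 0)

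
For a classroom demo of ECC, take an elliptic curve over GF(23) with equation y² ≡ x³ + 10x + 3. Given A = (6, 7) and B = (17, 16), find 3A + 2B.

(7, 18)

First 3A:
Repeated addition: build up to 3A.
2A: tangent at (6, 7): λ = (3·6² + 10)/(2·7) ≡ 3/14. 14⁻¹ ≡ 5 (mod 23), so λ ≡ 3·5 ≡ 15.
  x = λ² - 6 - 6 = 225 - 12 ≡ 6; y = λ·(6 - 6) - 7 ≡ 16. → (6, 16)
3A: (6, 16) + (6, 7): same x and y₁ ≡ -y₂, so the sum is 𝒪.
3A = 𝒪.
Next 2B:
Repeated addition: build up to 2B.
2B: tangent at (17, 16): λ = (3·17² + 10)/(2·16) ≡ 3/9. 9⁻¹ ≡ 18 (mod 23), so λ ≡ 3·18 ≡ 8.
  x = λ² - 17 - 17 = 64 - 34 ≡ 7; y = λ·(17 - 7) - 16 ≡ 18. → (7, 18)
2B = (7, 18).
Finally 3A + 2B:
𝒪 + (7, 18) = (7, 18) (identity).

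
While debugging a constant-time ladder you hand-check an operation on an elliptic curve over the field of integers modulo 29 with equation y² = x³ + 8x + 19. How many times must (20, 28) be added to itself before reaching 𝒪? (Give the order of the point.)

7

2P: tangent at (20, 28): λ = (3·20² + 8)/(2·28) ≡ 19/27. 27⁻¹ ≡ 14 (mod 29), so λ ≡ 19·14 ≡ 5.
  x = λ² - 20 - 20 = 25 - 40 ≡ 14; y = λ·(20 - 14) - 28 ≡ 2. → (14, 2)
3P: (14, 2) + (20, 28). λ = (28 - 2)/(20 - 14) ≡ 26/6 mod 29. 6⁻¹ ≡ 5 (mod 29), so λ ≡ 14.
  x = λ² - 14 - 20 = 196 - 34 ≡ 17; y = λ·(14 - 17) - 2 ≡ 14. → (17, 14)
4P: (17, 14) + (20, 28). λ = (28 - 14)/(20 - 17) ≡ 14/3 mod 29. 3⁻¹ ≡ 10 (mod 29), so λ ≡ 24.
  x = λ² - 17 - 20 = 576 - 37 ≡ 17; y = λ·(17 - 17) - 14 ≡ 15. → (17, 15)
5P: (17, 15) + (20, 28). λ = (28 - 15)/(20 - 17) ≡ 13/3 mod 29. 3⁻¹ ≡ 10 (mod 29), so λ ≡ 14.
  x = λ² - 17 - 20 = 196 - 37 ≡ 14; y = λ·(17 - 14) - 15 ≡ 27. → (14, 27)
6P: (14, 27) + (20, 28). λ = (28 - 27)/(20 - 14) ≡ 1/6 mod 29. 6⁻¹ ≡ 5 (mod 29) since 6·5 = 30 ≡ 1, so λ ≡ 5.
  x = λ² - 14 - 20 = 25 - 34 ≡ 20; y = λ·(14 - 20) - 27 ≡ 1. → (20, 1)
7P: (20, 1) + (20, 28): same x and y₁ ≡ -y₂, so the sum is 𝒪.
7P = 𝒪, so the order is 7.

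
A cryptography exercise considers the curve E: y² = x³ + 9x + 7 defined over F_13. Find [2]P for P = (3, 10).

(4, 9)

tangent at (3, 10): λ = (3·3² + 9)/(2·10) ≡ 10/7. 7⁻¹ ≡ 2 (mod 13), so λ ≡ 10·2 ≡ 7.
  x = λ² - 3 - 3 = 49 - 6 ≡ 4; y = λ·(3 - 4) - 10 ≡ 9. → (4, 9)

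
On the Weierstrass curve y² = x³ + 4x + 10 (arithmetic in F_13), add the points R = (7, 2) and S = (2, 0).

(0, 6)

(7, 2) + (2, 0). λ = (0 - 2)/(2 - 7) ≡ 11/8 mod 13. 8⁻¹ ≡ 5 (mod 13), so λ ≡ 3.
  x = λ² - 7 - 2 = 9 - 9 ≡ 0; y = λ·(7 - 0) - 2 ≡ 6. → (0, 6)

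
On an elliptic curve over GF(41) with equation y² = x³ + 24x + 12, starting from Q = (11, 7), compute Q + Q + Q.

Repeated addition: build up to 3Q.
2Q: tangent at (11, 7): λ = (3·11² + 24)/(2·7) ≡ 18/14. 14⁻¹ ≡ 3 (mod 41) since 14·3 = 42 ≡ 1, so λ ≡ 18·3 ≡ 13.
  x = λ² - 11 - 11 = 169 - 22 ≡ 24; y = λ·(11 - 24) - 7 ≡ 29. → (24, 29)
3Q: (24, 29) + (11, 7). λ = (7 - 29)/(11 - 24) ≡ 19/28 mod 41. 28⁻¹ ≡ 22 (mod 41), so λ ≡ 8.
  x = λ² - 24 - 11 = 64 - 35 ≡ 29; y = λ·(24 - 29) - 29 ≡ 13. → (29, 13)

(29, 13)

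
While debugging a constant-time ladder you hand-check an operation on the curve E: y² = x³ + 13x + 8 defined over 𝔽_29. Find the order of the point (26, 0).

2

2P: (26, 0) + (26, 0): same x and y₁ ≡ -y₂, so the sum is 𝒪.
2P = 𝒪, so the order is 2.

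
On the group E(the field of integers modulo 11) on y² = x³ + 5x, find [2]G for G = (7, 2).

tangent at (7, 2): λ = (3·7² + 5)/(2·2) ≡ 9/4. 4⁻¹ ≡ 3 (mod 11) since 4·3 = 12 ≡ 1, so λ ≡ 9·3 ≡ 5.
  x = λ² - 7 - 7 = 25 - 14 ≡ 0; y = λ·(7 - 0) - 2 ≡ 0. → (0, 0)

(0, 0)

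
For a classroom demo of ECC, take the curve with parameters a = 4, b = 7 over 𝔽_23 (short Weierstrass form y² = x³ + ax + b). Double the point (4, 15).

(4, 8)

tangent at (4, 15): λ = (3·4² + 4)/(2·15) ≡ 6/7. 7⁻¹ ≡ 10 (mod 23), so λ ≡ 6·10 ≡ 14.
  x = λ² - 4 - 4 = 196 - 8 ≡ 4; y = λ·(4 - 4) - 15 ≡ 8. → (4, 8)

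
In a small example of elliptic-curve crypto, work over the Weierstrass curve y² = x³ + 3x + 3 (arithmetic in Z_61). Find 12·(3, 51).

Write Q = (3, 51).
Repeated addition: build up to 12Q.
2Q: tangent at (3, 51): λ = (3·3² + 3)/(2·51) ≡ 30/41. 41⁻¹ ≡ 3 (mod 61) since 41·3 = 123 ≡ 1, so λ ≡ 30·3 ≡ 29.
  x = λ² - 3 - 3 = 841 - 6 ≡ 42; y = λ·(3 - 42) - 51 ≡ 38. → (42, 38)
3Q: (42, 38) + (3, 51). λ = (51 - 38)/(3 - 42) ≡ 13/22 mod 61. 22⁻¹ ≡ 25 (mod 61) since 22·25 = 550 ≡ 1, so λ ≡ 20.
  x = λ² - 42 - 3 = 400 - 45 ≡ 50; y = λ·(42 - 50) - 38 ≡ 46. → (50, 46)
4Q: (50, 46) + (3, 51). λ = (51 - 46)/(3 - 50) ≡ 5/14 mod 61. 14⁻¹ ≡ 48 (mod 61) since 14·48 = 672 ≡ 1, so λ ≡ 57.
  x = λ² - 50 - 3 = 3249 - 53 ≡ 24; y = λ·(50 - 24) - 46 ≡ 33. → (24, 33)
5Q: (24, 33) + (3, 51). λ = (51 - 33)/(3 - 24) ≡ 18/40 mod 61. 40⁻¹ ≡ 29 (mod 61), so λ ≡ 34.
  x = λ² - 24 - 3 = 1156 - 27 ≡ 31; y = λ·(24 - 31) - 33 ≡ 34. → (31, 34)
6Q: (31, 34) + (3, 51). λ = (51 - 34)/(3 - 31) ≡ 17/33 mod 61. 33⁻¹ ≡ 37 (mod 61), so λ ≡ 19.
  x = λ² - 31 - 3 = 361 - 34 ≡ 22; y = λ·(31 - 22) - 34 ≡ 15. → (22, 15)
7Q: (22, 15) + (3, 51). λ = (51 - 15)/(3 - 22) ≡ 36/42 mod 61. 42⁻¹ ≡ 16 (mod 61), so λ ≡ 27.
  x = λ² - 22 - 3 = 729 - 25 ≡ 33; y = λ·(22 - 33) - 15 ≡ 54. → (33, 54)
8Q: (33, 54) + (3, 51). λ = (51 - 54)/(3 - 33) ≡ 58/31 mod 61. 31⁻¹ ≡ 2 (mod 61), so λ ≡ 55.
  x = λ² - 33 - 3 = 3025 - 36 ≡ 0; y = λ·(33 - 0) - 54 ≡ 53. → (0, 53)
9Q: (0, 53) + (3, 51). λ = (51 - 53)/(3 - 0) ≡ 59/3 mod 61. 3⁻¹ ≡ 41 (mod 61) since 3·41 = 123 ≡ 1, so λ ≡ 40.
  x = λ² - 0 - 3 = 1600 - 3 ≡ 11; y = λ·(0 - 11) - 53 ≡ 56. → (11, 56)
10Q: (11, 56) + (3, 51). λ = (51 - 56)/(3 - 11) ≡ 56/53 mod 61. 53⁻¹ ≡ 38 (mod 61), so λ ≡ 54.
  x = λ² - 11 - 3 = 2916 - 14 ≡ 35; y = λ·(11 - 35) - 56 ≡ 51. → (35, 51)
11Q: (35, 51) + (3, 51). λ = (51 - 51)/(3 - 35) ≡ 0/29 mod 61. 29⁻¹ ≡ 40 (mod 61), so λ ≡ 0.
  x = λ² - 35 - 3 = 0 - 38 ≡ 23; y = λ·(35 - 23) - 51 ≡ 10. → (23, 10)
12Q: (23, 10) + (3, 51). λ = (51 - 10)/(3 - 23) ≡ 41/41 mod 61. 41⁻¹ ≡ 3 (mod 61) since 41·3 = 123 ≡ 1, so λ ≡ 1.
  x = λ² - 23 - 3 = 1 - 26 ≡ 36; y = λ·(23 - 36) - 10 ≡ 38. → (36, 38)

(36, 38)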